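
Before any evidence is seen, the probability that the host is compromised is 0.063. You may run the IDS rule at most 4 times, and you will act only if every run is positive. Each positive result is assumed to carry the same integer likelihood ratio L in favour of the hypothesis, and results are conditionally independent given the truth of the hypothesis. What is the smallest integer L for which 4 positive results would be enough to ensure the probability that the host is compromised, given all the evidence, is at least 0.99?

7

Prior odds = 0.063/0.937 = 63/937.
Target odds = 0.99/0.01 = 99.
Need L⁴ ≥ 99 ÷ (63/937) = 10307/7.
6⁴ = 1296 < 10307/7 ≤ 2401 = 7⁴, so L = 7.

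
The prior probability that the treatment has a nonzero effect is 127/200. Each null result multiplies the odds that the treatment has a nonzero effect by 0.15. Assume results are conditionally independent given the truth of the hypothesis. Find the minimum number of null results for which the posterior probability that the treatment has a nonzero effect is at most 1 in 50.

Prior odds: 0.635 ÷ 0.365 = 127/73.
Likelihood ratio per null result = 0.15.
Target odds: 0.02 ÷ 0.98 = 1/49.
Need (127/73) × 0.15ⁿ ≤ 1/49, i.e. 0.15ⁿ ≤ 73/6223.
0.15² = 0.0225 is still above 73/6223 but 0.15³ = 0.003375 is at or below it, so n = 3.

3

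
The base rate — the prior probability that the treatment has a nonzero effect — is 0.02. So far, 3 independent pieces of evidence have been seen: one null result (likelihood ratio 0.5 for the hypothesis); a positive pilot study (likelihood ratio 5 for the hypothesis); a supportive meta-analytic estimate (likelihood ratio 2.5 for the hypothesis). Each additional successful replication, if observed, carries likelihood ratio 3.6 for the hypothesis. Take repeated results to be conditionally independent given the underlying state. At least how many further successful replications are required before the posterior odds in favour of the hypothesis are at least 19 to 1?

4

Prior odds = 0.02/0.98 = 1/49.
Combined Bayes factor of the evidence already in hand = 0.5 × 5 × 2.5 = 6.25.
Odds after that evidence = (1/49) × 6.25 = 25/196.
Target odds = 19.
Need 3.6ⁿ ≥ 19 ÷ (25/196) = 148.96.
3.6³ = 46.656 falls short of 148.96 but 3.6⁴ = 167.9616 reaches it, so n = 4.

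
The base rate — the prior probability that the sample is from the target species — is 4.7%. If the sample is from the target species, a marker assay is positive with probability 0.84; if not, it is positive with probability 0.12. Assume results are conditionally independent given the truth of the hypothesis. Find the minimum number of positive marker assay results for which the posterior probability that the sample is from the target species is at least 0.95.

Prior odds = 0.047/0.953 = 47/953.
Likelihood ratio of a positive = 0.84/0.12 = 7.
Target posterior odds = 0.95/0.05 = 19.
Require 7ⁿ ≥ 19 ÷ (47/953) = 18107/47.
7³ = 343 falls short of 18107/47 but 7⁴ = 2401 reaches it, so n = 4.

4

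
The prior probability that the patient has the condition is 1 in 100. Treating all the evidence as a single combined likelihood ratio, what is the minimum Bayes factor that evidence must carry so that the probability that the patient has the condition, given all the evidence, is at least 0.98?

Prior odds = 0.01/0.99 = 1/99.
Target odds = 0.98/0.02 = 49.
Required Bayes factor = 49 ÷ (1/99) = 4851.

4851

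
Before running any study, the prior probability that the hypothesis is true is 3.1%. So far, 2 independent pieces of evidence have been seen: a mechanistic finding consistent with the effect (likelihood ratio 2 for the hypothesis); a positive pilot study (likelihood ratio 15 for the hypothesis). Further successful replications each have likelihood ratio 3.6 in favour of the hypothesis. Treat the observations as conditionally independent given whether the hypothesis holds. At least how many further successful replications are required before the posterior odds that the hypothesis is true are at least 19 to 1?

Prior odds = 0.031/0.969 = 31/969.
Combined Bayes factor of the evidence already in hand = 2 × 15 = 30.
Odds after that evidence = (31/969) × 30 = 310/323.
Target odds = 19.
Need 3.6ⁿ ≥ 19 ÷ (310/323) = 6137/310.
3.6² = 12.96 falls short of 6137/310 but 3.6³ = 46.656 reaches it, so n = 3.

3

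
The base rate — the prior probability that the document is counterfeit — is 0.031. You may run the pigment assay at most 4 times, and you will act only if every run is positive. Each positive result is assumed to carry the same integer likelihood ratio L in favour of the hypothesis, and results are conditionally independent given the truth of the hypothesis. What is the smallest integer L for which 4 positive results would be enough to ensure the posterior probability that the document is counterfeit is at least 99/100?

Prior odds = 0.031/0.969 = 31/969.
Target odds = 0.99/0.01 = 99.
Need L⁴ ≥ 99 ÷ (31/969) = 95931/31.
7⁴ = 2401 < 95931/31 ≤ 4096 = 8⁴, so L = 8.

8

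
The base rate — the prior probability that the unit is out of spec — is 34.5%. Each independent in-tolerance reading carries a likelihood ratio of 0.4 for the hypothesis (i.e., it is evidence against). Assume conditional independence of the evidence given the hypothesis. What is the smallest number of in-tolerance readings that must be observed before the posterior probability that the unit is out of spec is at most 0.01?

Prior odds = 0.345/0.655 = 69/131.
Likelihood ratio per in-tolerance reading = 0.4.
Target odds: 0.01 ÷ 0.99 = 1/99.
Require 0.4ⁿ ≤ 1/99 ÷ (69/131) = 131/6831.
0.4⁴ = 0.0256 is still above 131/6831 but 0.4⁵ = 0.01024 is at or below it, so n = 5.

5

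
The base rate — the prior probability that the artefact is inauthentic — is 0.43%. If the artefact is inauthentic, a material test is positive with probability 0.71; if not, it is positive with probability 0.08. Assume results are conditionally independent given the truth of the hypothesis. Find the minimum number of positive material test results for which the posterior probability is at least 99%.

5

Prior odds: 0.0043 ÷ 0.9957 = 43/9957.
Likelihood ratio of a positive = 0.71/0.08 = 8.875.
Target posterior odds = 0.99/0.01 = 99.
Require 8.875ⁿ ≥ 99 ÷ (43/9957) = 985743/43.
8.875⁴ = 25411681/4096 falls short of 985743/43 but 8.875⁵ ≈55060.7 reaches it, so n = 5.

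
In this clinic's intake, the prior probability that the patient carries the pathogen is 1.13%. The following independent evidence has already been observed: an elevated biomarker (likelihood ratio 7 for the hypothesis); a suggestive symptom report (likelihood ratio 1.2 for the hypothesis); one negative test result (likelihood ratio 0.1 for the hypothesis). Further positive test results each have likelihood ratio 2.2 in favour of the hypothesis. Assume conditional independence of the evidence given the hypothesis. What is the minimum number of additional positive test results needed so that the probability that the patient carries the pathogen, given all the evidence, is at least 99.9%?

Prior odds = 0.0113/0.9887 = 113/9887.
Combined Bayes factor of the evidence already in hand = 7 × 1.2 × 0.1 = 0.84.
Odds after that evidence = (113/9887) × 0.84 = 2373/247175.
Target odds = 0.999/0.001 = 999.
Need 2.2ⁿ ≥ 999 ÷ (2373/247175) = 82309275/791.
2.2¹⁴ ≈62218.2 falls short of 82309275/791 but 2.2¹⁵ ≈136880 reaches it, so n = 15.

15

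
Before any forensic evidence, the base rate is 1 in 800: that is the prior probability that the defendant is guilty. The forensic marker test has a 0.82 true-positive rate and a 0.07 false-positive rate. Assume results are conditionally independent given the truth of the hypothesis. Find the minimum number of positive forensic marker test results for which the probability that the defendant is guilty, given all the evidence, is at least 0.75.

Prior odds: 0.00125 ÷ 0.99875 = 1/799.
Likelihood ratio of a positive result = 0.82/0.07 = 82/7.
Target posterior odds = 0.75/0.25 = 3.
Require (82/7)ⁿ ≥ 3 ÷ (1/799) = 2397.
(82/7)³ = 551368/343 falls short of 2397 but (82/7)⁴ = 45212176/2401 reaches it, so n = 4.

4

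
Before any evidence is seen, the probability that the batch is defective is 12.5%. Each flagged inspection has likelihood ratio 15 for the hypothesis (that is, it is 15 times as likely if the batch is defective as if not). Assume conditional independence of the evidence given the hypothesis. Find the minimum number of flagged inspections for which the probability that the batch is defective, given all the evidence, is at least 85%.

2

Prior odds: 0.125 ÷ 0.875 = 1/7.
Likelihood ratio per flagged inspection = 15.
Target posterior odds = 0.85/0.15 = 17/3.
Require 15ⁿ ≥ 17/3 ÷ (1/7) = 119/3.
15¹ = 15 falls short of 119/3 but 15² = 225 reaches it, so n = 2.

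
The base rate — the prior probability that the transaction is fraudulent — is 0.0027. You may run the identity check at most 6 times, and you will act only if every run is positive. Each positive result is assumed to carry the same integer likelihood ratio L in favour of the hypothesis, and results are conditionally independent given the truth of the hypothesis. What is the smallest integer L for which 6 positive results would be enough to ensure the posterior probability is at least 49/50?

6

Prior odds = 0.0027/0.9973 = 27/9973.
Target odds = 0.98/0.02 = 49.
Need L⁶ ≥ 49 ÷ (27/9973) = 488677/27.
5⁶ = 15625 < 488677/27 ≤ 46656 = 6⁶, so L = 6.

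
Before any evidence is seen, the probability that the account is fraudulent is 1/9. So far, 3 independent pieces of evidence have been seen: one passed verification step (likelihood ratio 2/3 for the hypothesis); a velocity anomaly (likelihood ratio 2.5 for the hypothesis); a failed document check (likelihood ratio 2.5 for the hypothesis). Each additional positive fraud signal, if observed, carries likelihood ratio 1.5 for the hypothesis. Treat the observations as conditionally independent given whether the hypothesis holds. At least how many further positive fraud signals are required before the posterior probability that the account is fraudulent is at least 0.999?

Prior odds = (1/9)/(8/9) = 0.125.
Combined Bayes factor of the evidence already in hand = (2/3) × 2.5 × 2.5 = 25/6.
Odds after that evidence = 0.125 × 25/6 = 25/48.
Target odds = 0.999/0.001 = 999.
Need 1.5ⁿ ≥ 999 ÷ (25/48) = 1918.08.
1.5¹⁸ = 387420489/262144 falls short of 1918.08 but 1.5¹⁹ ≈2216.84 reaches it, so n = 19.

19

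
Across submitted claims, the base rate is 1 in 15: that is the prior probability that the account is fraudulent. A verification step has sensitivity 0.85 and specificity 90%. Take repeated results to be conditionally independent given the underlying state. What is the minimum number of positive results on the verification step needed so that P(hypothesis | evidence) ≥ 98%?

Prior odds: (1/15) ÷ (14/15) = 1/14.
False-positive rate = 1 − 0.9 = 0.1; likelihood ratio of a positive = 0.85/0.1 = 8.5.
Target posterior odds = 0.98/0.02 = 49.
Require 8.5ⁿ ≥ 49 ÷ (1/14) = 686.
8.5³ = 614.125 falls short of 686 but 8.5⁴ = 5220.0625 reaches it, so n = 4.

4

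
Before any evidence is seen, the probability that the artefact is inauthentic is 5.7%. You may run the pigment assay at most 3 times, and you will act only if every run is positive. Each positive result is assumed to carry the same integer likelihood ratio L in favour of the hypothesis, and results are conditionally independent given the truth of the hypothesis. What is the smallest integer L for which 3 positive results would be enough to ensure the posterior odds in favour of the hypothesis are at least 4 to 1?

5

Prior odds = 0.057/0.943 = 57/943.
Target odds = 4.
Need L³ ≥ 4 ÷ (57/943) = 3772/57.
4³ = 64 < 3772/57 ≤ 125 = 5³, so L = 5.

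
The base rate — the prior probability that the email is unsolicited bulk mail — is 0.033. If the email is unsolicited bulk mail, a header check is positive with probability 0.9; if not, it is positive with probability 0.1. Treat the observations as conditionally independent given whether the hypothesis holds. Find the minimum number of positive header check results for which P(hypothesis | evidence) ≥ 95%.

3

Prior odds: 0.033 ÷ 0.967 = 33/967.
Likelihood ratio of a positive = 0.9/0.1 = 9.
Target posterior odds = 0.95/0.05 = 19.
Need (33/967) × 9ⁿ ≥ 19, i.e. 9ⁿ ≥ 18373/33.
9² = 81 falls short of 18373/33 but 9³ = 729 reaches it, so n = 3.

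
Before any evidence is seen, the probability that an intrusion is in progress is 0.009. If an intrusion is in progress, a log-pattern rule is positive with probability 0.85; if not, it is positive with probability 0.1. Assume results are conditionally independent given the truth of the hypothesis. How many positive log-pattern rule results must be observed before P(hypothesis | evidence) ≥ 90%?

4

Prior odds: 0.009 ÷ 0.991 = 9/991.
Likelihood ratio of a positive = 0.85/0.1 = 8.5.
Target odds: 0.9 ÷ 0.1 = 9.
Require 8.5ⁿ ≥ 9 ÷ (9/991) = 991.
8.5³ = 614.125 falls short of 991 but 8.5⁴ = 5220.0625 reaches it, so n = 4.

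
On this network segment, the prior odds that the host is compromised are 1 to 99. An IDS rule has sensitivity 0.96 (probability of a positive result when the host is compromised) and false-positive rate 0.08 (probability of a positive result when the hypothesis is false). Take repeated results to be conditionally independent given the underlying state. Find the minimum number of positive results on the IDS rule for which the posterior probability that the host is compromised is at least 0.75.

Prior odds = 1/99.
Likelihood ratio of a positive result = 0.96/0.08 = 12.
Target posterior odds = 0.75/0.25 = 3.
Need (1/99) × 12ⁿ ≥ 3, i.e. 12ⁿ ≥ 297.
12² = 144 falls short of 297 but 12³ = 1728 reaches it, so n = 3.

3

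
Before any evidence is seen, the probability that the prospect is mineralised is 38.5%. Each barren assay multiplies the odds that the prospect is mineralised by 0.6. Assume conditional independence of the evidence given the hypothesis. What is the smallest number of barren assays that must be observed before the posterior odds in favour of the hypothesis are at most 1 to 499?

Prior odds = 0.385/0.615 = 77/123.
Likelihood ratio per barren assay = 0.6.
Target odds = 1/499.
Need (77/123) × 0.6ⁿ ≤ 1/499, i.e. 0.6ⁿ ≤ 123/38423.
0.6¹¹ = 177147/48828125 is still above 123/38423 but 0.6¹² = 531441/244140625 is at or below it, so n = 12.

12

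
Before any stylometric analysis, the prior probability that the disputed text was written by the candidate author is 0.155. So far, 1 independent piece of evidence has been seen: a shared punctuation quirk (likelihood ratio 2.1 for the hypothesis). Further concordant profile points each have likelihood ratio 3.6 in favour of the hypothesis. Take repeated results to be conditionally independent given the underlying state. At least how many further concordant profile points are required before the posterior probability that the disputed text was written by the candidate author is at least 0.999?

7

Prior odds = 0.155/0.845 = 31/169.
Bayes factor of the evidence already in hand = 2.1.
Odds after that evidence = (31/169) × 2.1 = 651/1690.
Target odds = 0.999/0.001 = 999.
Need 3.6ⁿ ≥ 999 ÷ (651/1690) = 562770/217.
3.6⁶ = 34012224/15625 falls short of 562770/217 but 3.6⁷ = 612220032/78125 reaches it, so n = 7.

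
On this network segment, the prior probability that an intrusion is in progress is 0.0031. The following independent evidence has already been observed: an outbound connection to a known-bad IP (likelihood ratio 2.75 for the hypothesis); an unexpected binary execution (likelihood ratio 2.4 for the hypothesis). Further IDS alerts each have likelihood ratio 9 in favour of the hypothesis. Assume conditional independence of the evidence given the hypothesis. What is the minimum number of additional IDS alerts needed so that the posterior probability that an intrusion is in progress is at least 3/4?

3

Prior odds = 0.0031/0.9969 = 31/9969.
Combined Bayes factor of the evidence already in hand = 2.75 × 2.4 = 6.6.
Odds after that evidence = (31/9969) × 6.6 = 341/16615.
Target odds = 0.75/0.25 = 3.
Need 9ⁿ ≥ 3 ÷ (341/16615) = 49845/341.
9² = 81 falls short of 49845/341 but 9³ = 729 reaches it, so n = 3.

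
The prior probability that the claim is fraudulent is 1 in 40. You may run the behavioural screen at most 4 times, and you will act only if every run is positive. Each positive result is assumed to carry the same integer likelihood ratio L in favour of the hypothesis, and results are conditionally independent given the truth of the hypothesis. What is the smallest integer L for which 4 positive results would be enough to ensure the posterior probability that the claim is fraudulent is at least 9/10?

5

Prior odds = 0.025/0.975 = 1/39.
Target odds = 0.9/0.1 = 9.
Need L⁴ ≥ 9 ÷ (1/39) = 351.
4⁴ = 256 < 351 ≤ 625 = 5⁴, so L = 5.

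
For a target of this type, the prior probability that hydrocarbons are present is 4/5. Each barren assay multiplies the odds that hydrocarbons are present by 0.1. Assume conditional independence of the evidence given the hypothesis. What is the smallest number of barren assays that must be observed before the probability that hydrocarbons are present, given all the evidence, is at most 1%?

3

Prior odds = 0.8/0.2 = 4.
Likelihood ratio per barren assay = 0.1.
Target odds: 0.01 ÷ 0.99 = 1/99.
Require 0.1ⁿ ≤ 1/99 ÷ 4 = 1/396.
0.1² = 0.01 is still above 1/396 but 0.1³ = 0.001 is at or below it, so n = 3.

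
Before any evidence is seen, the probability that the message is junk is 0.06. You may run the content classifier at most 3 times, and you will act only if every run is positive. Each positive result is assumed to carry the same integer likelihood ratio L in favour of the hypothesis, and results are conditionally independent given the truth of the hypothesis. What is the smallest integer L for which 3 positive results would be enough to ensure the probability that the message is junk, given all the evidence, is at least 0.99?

Prior odds = 0.06/0.94 = 3/47.
Target odds = 0.99/0.01 = 99.
Need L³ ≥ 99 ÷ (3/47) = 1551.
11³ = 1331 < 1551 ≤ 1728 = 12³, so L = 12.

12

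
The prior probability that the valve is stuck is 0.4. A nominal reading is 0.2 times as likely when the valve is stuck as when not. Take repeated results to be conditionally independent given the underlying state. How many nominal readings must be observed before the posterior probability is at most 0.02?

3

Prior odds = 0.4/0.6 = 2/3.
Likelihood ratio per nominal reading = 0.2.
Target posterior odds = 0.02/0.98 = 1/49.
Need (2/3) × 0.2ⁿ ≤ 1/49, i.e. 0.2ⁿ ≤ 3/98.
0.2² = 0.04 is still above 3/98 but 0.2³ = 0.008 is at or below it, so n = 3.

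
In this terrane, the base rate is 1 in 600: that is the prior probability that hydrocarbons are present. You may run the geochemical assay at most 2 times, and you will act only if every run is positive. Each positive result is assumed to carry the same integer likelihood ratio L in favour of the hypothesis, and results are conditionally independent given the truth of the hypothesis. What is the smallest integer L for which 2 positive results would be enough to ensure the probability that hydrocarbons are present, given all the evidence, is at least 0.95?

107

Prior odds = (1/600)/(599/600) = 1/599.
Target odds = 0.95/0.05 = 19.
Need L² ≥ 19 ÷ (1/599) = 11381.
106² = 11236 < 11381 ≤ 11449 = 107², so L = 107.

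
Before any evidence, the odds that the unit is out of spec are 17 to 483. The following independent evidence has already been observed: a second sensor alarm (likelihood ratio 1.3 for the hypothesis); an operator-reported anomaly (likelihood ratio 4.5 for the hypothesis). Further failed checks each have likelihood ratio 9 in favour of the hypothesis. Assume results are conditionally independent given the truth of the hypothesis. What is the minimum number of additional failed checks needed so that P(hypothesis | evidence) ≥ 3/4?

2

Prior odds = 17/483.
Combined Bayes factor of the evidence already in hand = 1.3 × 4.5 = 5.85.
Odds after that evidence = (17/483) × 5.85 = 663/3220.
Target odds = 0.75/0.25 = 3.
Need 9ⁿ ≥ 3 ÷ (663/3220) = 3220/221.
9¹ = 9 falls short of 3220/221 but 9² = 81 reaches it, so n = 2.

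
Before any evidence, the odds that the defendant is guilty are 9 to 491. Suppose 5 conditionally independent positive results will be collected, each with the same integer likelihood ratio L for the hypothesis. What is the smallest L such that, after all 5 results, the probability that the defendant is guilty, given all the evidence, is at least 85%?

4

Prior odds = 9/491.
Target odds = 0.85/0.15 = 17/3.
Need L⁵ ≥ 17/3 ÷ (9/491) = 8347/27.
3⁵ = 243 < 8347/27 ≤ 1024 = 4⁵, so L = 4.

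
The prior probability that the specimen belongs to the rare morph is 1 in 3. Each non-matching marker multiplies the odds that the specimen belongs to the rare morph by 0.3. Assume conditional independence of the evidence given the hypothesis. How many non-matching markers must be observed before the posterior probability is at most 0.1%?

Prior odds: (1/3) ÷ (2/3) = 0.5.
Likelihood ratio per non-matching marker = 0.3.
Target posterior odds = 0.001/0.999 = 1/999.
Require 0.3ⁿ ≤ 1/999 ÷ 0.5 = 2/999.
0.3⁵ = 243/100000 is still above 2/999 but 0.3⁶ = 729/1000000 is at or below it, so n = 6.

6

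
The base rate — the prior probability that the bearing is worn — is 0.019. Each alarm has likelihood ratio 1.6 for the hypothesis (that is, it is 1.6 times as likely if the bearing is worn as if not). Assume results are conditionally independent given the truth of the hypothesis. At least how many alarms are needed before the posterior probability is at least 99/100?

19

Prior odds: 0.019 ÷ 0.981 = 19/981.
Likelihood ratio per alarm = 1.6.
Target posterior odds = 0.99/0.01 = 99.
Need (19/981) × 1.6ⁿ ≥ 99, i.e. 1.6ⁿ ≥ 97119/19.
1.6¹⁸ ≈4722.37 falls short of 97119/19 but 1.6¹⁹ ≈7555.79 reaches it, so n = 19.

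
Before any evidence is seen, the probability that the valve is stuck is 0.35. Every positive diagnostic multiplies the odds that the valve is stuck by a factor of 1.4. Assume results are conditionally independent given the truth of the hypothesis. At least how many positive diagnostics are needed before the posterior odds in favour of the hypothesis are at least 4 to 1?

Prior odds: 0.35 ÷ 0.65 = 7/13.
Likelihood ratio per positive diagnostic = 1.4.
Target odds = 4.
Require 1.4ⁿ ≥ 4 ÷ (7/13) = 52/7.
1.4⁵ = 5.37824 falls short of 52/7 but 1.4⁶ = 117649/15625 reaches it, so n = 6.

6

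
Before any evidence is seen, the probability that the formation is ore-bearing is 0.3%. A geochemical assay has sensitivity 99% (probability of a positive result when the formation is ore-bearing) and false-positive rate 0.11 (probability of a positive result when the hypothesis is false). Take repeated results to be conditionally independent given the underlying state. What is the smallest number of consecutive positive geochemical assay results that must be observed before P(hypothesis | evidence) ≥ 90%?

4

Prior odds = 0.003/0.997 = 3/997.
Likelihood ratio of a positive result = 0.99/0.11 = 9.
Target odds: 0.9 ÷ 0.1 = 9.
Require 9ⁿ ≥ 9 ÷ (3/997) = 2991.
9³ = 729 falls short of 2991 but 9⁴ = 6561 reaches it, so n = 4.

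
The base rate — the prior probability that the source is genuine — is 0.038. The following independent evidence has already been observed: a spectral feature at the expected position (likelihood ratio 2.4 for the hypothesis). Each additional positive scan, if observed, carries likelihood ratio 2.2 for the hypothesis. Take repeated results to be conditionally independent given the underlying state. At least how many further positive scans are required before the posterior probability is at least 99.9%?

12

Prior odds = 0.038/0.962 = 19/481.
Bayes factor of the evidence already in hand = 2.4.
Odds after that evidence = (19/481) × 2.4 = 228/2405.
Target odds = 0.999/0.001 = 999.
Need 2.2ⁿ ≥ 999 ÷ (228/2405) = 800865/76.
2.2¹¹ ≈5843.18 falls short of 800865/76 but 2.2¹² ≈12855 reaches it, so n = 12.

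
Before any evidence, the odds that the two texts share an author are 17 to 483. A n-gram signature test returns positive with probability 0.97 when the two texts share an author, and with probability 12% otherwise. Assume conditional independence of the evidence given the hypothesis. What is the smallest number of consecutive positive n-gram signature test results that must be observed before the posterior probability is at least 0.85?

3

Prior odds = 17/483.
Likelihood ratio of a positive result = 0.97/0.12 = 97/12.
Target odds: 0.85 ÷ 0.15 = 17/3.
Need (17/483) × (97/12)ⁿ ≥ 17/3, i.e. (97/12)ⁿ ≥ 161.
(97/12)² = 9409/144 falls short of 161 but (97/12)³ = 912673/1728 reaches it, so n = 3.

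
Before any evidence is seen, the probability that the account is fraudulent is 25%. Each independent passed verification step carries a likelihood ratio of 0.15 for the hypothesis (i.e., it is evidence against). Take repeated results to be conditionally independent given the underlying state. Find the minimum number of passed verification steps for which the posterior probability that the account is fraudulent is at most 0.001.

4

Prior odds = 0.25/0.75 = 1/3.
Likelihood ratio per passed verification step = 0.15.
Target odds: 0.001 ÷ 0.999 = 1/999.
Need (1/3) × 0.15ⁿ ≤ 1/999, i.e. 0.15ⁿ ≤ 1/333.
0.15³ = 0.003375 is still above 1/333 but 0.15⁴ = 81/160000 is at or below it, so n = 4.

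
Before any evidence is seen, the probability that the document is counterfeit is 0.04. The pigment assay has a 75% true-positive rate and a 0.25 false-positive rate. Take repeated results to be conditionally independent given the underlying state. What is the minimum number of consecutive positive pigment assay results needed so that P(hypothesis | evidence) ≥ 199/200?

8

Prior odds = 0.04/0.96 = 1/24.
Likelihood ratio of a positive result = 0.75/0.25 = 3.
Target odds: 0.995 ÷ 0.005 = 199.
Require 3ⁿ ≥ 199 ÷ (1/24) = 4776.
3⁷ = 2187 falls short of 4776 but 3⁸ = 6561 reaches it, so n = 8.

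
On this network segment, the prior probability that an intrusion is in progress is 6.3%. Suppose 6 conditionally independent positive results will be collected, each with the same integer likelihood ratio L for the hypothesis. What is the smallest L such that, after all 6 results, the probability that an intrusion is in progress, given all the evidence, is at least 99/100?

Prior odds = 0.063/0.937 = 63/937.
Target odds = 0.99/0.01 = 99.
Need L⁶ ≥ 99 ÷ (63/937) = 10307/7.
3⁶ = 729 < 10307/7 ≤ 4096 = 4⁶, so L = 4.

4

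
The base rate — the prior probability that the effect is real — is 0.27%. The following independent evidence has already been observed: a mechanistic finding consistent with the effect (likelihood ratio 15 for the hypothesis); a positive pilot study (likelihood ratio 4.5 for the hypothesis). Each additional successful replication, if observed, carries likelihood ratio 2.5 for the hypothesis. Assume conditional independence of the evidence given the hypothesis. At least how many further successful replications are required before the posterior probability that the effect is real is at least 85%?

Prior odds = 0.0027/0.9973 = 27/9973.
Combined Bayes factor of the evidence already in hand = 15 × 4.5 = 67.5.
Odds after that evidence = (27/9973) × 67.5 = 3645/19946.
Target odds = 0.85/0.15 = 17/3.
Need 2.5ⁿ ≥ 17/3 ÷ (3645/19946) = 339082/10935.
2.5³ = 15.625 falls short of 339082/10935 but 2.5⁴ = 39.0625 reaches it, so n = 4.

4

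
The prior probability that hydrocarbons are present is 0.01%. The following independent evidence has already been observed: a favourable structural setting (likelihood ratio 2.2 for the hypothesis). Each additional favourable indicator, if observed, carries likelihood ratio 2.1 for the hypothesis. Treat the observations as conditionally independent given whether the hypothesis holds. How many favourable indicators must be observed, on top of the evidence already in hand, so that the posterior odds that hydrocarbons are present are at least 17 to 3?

14

Prior odds = 0.0001/0.9999 = 1/9999.
Bayes factor of the evidence already in hand = 2.2.
Odds after that evidence = (1/9999) × 2.2 = 1/4545.
Target odds = 17/3.
Need 2.1ⁿ ≥ 17/3 ÷ (1/4545) = 25755.
2.1¹³ ≈15447.2 falls short of 25755 but 2.1¹⁴ ≈32439.2 reaches it, so n = 14.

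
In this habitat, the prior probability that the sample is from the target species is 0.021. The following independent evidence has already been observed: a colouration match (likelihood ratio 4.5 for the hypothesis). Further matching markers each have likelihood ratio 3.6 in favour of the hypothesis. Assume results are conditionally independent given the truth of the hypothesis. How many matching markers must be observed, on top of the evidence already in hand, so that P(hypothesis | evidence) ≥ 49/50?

5

Prior odds = 0.021/0.979 = 21/979.
Bayes factor of the evidence already in hand = 4.5.
Odds after that evidence = (21/979) × 4.5 = 189/1958.
Target odds = 0.98/0.02 = 49.
Need 3.6ⁿ ≥ 49 ÷ (189/1958) = 13706/27.
3.6⁴ = 167.9616 falls short of 13706/27 but 3.6⁵ = 604.66176 reaches it, so n = 5.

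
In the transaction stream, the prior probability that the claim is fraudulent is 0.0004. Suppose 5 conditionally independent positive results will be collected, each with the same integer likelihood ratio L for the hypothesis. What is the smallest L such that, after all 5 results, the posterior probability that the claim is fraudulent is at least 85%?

7

Prior odds = 0.0004/0.9996 = 1/2499.
Target odds = 0.85/0.15 = 17/3.
Need L⁵ ≥ 17/3 ÷ (1/2499) = 14161.
6⁵ = 7776 < 14161 ≤ 16807 = 7⁵, so L = 7.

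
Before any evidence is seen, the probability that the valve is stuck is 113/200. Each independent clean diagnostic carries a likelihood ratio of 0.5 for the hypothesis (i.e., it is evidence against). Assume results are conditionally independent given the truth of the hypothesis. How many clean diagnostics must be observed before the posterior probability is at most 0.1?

Prior odds = 0.565/0.435 = 113/87.
Likelihood ratio per clean diagnostic = 0.5.
Target odds: 0.1 ÷ 0.9 = 1/9.
Need (113/87) × 0.5ⁿ ≤ 1/9, i.e. 0.5ⁿ ≤ 29/339.
0.5³ = 0.125 is still above 29/339 but 0.5⁴ = 0.0625 is at or below it, so n = 4.

4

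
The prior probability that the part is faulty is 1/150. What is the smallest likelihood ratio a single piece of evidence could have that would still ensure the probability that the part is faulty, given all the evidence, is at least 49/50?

7301

Prior odds = (1/150)/(149/150) = 1/149.
Target odds = 0.98/0.02 = 49.
Required Bayes factor = 49 ÷ (1/149) = 7301.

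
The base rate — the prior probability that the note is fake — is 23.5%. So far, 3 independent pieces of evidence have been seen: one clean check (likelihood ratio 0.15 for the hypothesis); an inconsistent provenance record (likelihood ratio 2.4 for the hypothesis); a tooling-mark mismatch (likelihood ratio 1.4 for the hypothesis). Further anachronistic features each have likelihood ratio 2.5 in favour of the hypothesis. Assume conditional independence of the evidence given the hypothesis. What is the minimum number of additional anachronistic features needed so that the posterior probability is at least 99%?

Prior odds = 0.235/0.765 = 47/153.
Combined Bayes factor of the evidence already in hand = 0.15 × 2.4 × 1.4 = 0.504.
Odds after that evidence = (47/153) × 0.504 = 329/2125.
Target odds = 0.99/0.01 = 99.
Need 2.5ⁿ ≥ 99 ÷ (329/2125) = 210375/329.
2.5⁷ = 610.3515625 falls short of 210375/329 but 2.5⁸ = 390625/256 reaches it, so n = 8.

8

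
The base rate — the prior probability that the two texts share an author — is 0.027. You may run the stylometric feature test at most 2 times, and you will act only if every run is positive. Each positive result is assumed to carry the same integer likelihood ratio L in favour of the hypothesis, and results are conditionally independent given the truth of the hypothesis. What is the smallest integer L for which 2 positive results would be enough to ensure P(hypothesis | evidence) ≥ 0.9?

19

Prior odds = 0.027/0.973 = 27/973.
Target odds = 0.9/0.1 = 9.
Need L² ≥ 9 ÷ (27/973) = 973/3.
18² = 324 < 973/3 ≤ 361 = 19², so L = 19.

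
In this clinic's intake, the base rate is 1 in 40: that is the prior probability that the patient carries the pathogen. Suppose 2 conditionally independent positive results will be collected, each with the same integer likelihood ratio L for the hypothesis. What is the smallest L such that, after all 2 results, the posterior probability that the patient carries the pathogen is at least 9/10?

19

Prior odds = 0.025/0.975 = 1/39.
Target odds = 0.9/0.1 = 9.
Need L² ≥ 9 ÷ (1/39) = 351.
18² = 324 < 351 ≤ 361 = 19², so L = 19.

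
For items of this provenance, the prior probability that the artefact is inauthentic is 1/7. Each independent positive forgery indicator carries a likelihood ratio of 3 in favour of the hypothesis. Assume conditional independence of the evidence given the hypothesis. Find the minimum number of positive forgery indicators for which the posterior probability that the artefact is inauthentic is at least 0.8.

3

Prior odds = (1/7)/(6/7) = 1/6.
Likelihood ratio per positive forgery indicator = 3.
Target odds: 0.8 ÷ 0.2 = 4.
Need (1/6) × 3ⁿ ≥ 4, i.e. 3ⁿ ≥ 24.
3² = 9 falls short of 24 but 3³ = 27 reaches it, so n = 3.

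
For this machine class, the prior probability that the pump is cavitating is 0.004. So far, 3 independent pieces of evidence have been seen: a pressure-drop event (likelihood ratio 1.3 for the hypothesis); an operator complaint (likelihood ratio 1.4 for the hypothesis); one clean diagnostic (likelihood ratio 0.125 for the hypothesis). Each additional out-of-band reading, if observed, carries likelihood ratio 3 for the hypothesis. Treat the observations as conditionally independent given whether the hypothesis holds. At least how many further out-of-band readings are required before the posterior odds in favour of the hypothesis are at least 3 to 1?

Prior odds = 0.004/0.996 = 1/249.
Combined Bayes factor of the evidence already in hand = 1.3 × 1.4 × 0.125 = 0.2275.
Odds after that evidence = (1/249) × 0.2275 = 91/99600.
Target odds = 3.
Need 3ⁿ ≥ 3 ÷ (91/99600) = 298800/91.
3⁷ = 2187 falls short of 298800/91 but 3⁸ = 6561 reaches it, so n = 8.

8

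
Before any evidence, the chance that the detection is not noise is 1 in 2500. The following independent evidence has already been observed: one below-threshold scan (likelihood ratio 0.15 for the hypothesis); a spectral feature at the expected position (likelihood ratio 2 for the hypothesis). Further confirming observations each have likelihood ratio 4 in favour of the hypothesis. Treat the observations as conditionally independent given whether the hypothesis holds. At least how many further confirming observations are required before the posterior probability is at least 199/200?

11

Prior odds = 0.0004/0.9996 = 1/2499.
Combined Bayes factor of the evidence already in hand = 0.15 × 2 = 0.3.
Odds after that evidence = (1/2499) × 0.3 = 1/8330.
Target odds = 0.995/0.005 = 199.
Need 4ⁿ ≥ 199 ÷ (1/8330) = 1657670.
4¹⁰ = 1048576 falls short of 1657670 but 4¹¹ = 4194304 reaches it, so n = 11.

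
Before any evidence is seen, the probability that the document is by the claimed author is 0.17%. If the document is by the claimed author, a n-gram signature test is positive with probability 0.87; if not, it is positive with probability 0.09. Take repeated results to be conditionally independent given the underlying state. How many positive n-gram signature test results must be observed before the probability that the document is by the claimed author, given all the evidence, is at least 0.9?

4

Prior odds = 0.0017/0.9983 = 17/9983.
Likelihood ratio of a positive = 0.87/0.09 = 29/3.
Target posterior odds = 0.9/0.1 = 9.
Need (17/9983) × (29/3)ⁿ ≥ 9, i.e. (29/3)ⁿ ≥ 89847/17.
(29/3)³ = 24389/27 falls short of 89847/17 but (29/3)⁴ = 707281/81 reaches it, so n = 4.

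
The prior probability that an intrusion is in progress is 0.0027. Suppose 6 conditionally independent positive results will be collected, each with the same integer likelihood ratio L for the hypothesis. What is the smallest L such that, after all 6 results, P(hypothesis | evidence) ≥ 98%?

6

Prior odds = 0.0027/0.9973 = 27/9973.
Target odds = 0.98/0.02 = 49.
Need L⁶ ≥ 49 ÷ (27/9973) = 488677/27.
5⁶ = 15625 < 488677/27 ≤ 46656 = 6⁶, so L = 6.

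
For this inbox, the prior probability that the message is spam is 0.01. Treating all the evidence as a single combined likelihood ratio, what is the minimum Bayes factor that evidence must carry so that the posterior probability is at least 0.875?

693

Prior odds = 0.01/0.99 = 1/99.
Target odds = 0.875/0.125 = 7.
Required Bayes factor = 7 ÷ (1/99) = 693.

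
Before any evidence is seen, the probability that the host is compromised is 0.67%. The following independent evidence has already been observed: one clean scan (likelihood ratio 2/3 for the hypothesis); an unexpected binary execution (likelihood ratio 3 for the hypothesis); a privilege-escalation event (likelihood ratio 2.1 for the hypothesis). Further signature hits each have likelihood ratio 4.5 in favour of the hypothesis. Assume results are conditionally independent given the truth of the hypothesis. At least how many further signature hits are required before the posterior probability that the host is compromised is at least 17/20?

4

Prior odds = 0.0067/0.9933 = 67/9933.
Combined Bayes factor of the evidence already in hand = (2/3) × 3 × 2.1 = 4.2.
Odds after that evidence = (67/9933) × 4.2 = 67/2365.
Target odds = 0.85/0.15 = 17/3.
Need 4.5ⁿ ≥ 17/3 ÷ (67/2365) = 40205/201.
4.5³ = 91.125 falls short of 40205/201 but 4.5⁴ = 410.0625 reaches it, so n = 4.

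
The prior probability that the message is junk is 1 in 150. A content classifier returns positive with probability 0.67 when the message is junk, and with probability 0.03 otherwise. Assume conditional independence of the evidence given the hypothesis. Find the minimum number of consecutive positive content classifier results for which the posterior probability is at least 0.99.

4

Prior odds: (1/150) ÷ (149/150) = 1/149.
Likelihood ratio of a positive result = 0.67/0.03 = 67/3.
Target posterior odds = 0.99/0.01 = 99.
Need (1/149) × (67/3)ⁿ ≥ 99, i.e. (67/3)ⁿ ≥ 14751.
(67/3)³ = 300763/27 falls short of 14751 but (67/3)⁴ = 20151121/81 reaches it, so n = 4.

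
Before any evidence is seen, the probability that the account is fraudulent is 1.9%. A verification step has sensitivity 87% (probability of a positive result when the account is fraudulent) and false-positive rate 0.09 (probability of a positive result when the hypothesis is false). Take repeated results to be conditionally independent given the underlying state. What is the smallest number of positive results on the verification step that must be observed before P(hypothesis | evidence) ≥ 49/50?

Prior odds: 0.019 ÷ 0.981 = 19/981.
Likelihood ratio of a positive result = 0.87/0.09 = 29/3.
Target posterior odds = 0.98/0.02 = 49.
Need (19/981) × (29/3)ⁿ ≥ 49, i.e. (29/3)ⁿ ≥ 48069/19.
(29/3)³ = 24389/27 falls short of 48069/19 but (29/3)⁴ = 707281/81 reaches it, so n = 4.

4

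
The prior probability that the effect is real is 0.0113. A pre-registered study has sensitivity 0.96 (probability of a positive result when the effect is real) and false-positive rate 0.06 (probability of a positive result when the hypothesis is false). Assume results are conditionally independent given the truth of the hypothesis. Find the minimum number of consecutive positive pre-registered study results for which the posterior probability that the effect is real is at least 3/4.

3

Prior odds: 0.0113 ÷ 0.9887 = 113/9887.
Likelihood ratio of a positive result = 0.96/0.06 = 16.
Target posterior odds = 0.75/0.25 = 3.
Need (113/9887) × 16ⁿ ≥ 3, i.e. 16ⁿ ≥ 29661/113.
16² = 256 falls short of 29661/113 but 16³ = 4096 reaches it, so n = 3.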